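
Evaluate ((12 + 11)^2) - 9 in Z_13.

12 + 11 = 23 ≡ 10 (mod 13)
(10)^2 ≡ 9 (mod 13)
9 - 9 = 0

0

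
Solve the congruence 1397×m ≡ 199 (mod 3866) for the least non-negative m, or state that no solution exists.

gcd(1397, 3866) = 1, so a unique solution mod 3866 exists.
1397⁻¹ ≡ 797 (mod 3866).
m ≡ 797×199 ≡ 97 (mod 3866).

97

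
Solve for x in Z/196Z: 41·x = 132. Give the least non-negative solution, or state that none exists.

8

gcd(41, 196) = 1, so a unique solution mod 196 exists.
41⁻¹ ≡ 153 (mod 196).
x ≡ 153·132 ≡ 8 (mod 196).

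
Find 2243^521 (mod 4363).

2033

521 in binary is 1000001001, i.e. 521 = 512 + 8 + 1.
2243^1 ≡ 2243 (mod 4363)
2243^2 ≡ 2243^2 = 5031049 ≡ 510 (mod 4363)
2243^4 ≡ 510^2 = 260100 ≡ 2683 (mod 4363)
2243^8 ≡ 2683^2 = 7198489 ≡ 3902 (mod 4363)
2243^16 ≡ 3902^2 = 15225604 ≡ 3097 (mod 4363)
2243^32 ≡ 3097^2 = 9591409 ≡ 1535 (mod 4363)
2243^64 ≡ 1535^2 = 2356225 ≡ 205 (mod 4363)
2243^128 ≡ 205^2 = 42025 ≡ 2758 (mod 4363)
2243^256 ≡ 2758^2 = 7606564 ≡ 1855 (mod 4363)
2243^512 ≡ 1855^2 = 3441025 ≡ 2981 (mod 4363)
2243^521 = 2243^512 × 2243^8 × 2243^1 ≡ 2981 × 3902 × 2243 (mod 4363).
Accumulate the product:
2981 × 3902 = 11631862 ≡ 104
104 × 2243 = 233272 ≡ 2033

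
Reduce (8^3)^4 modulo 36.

(8)^3 ≡ 8 (mod 36)
(8)^4 ≡ 28 (mod 36)

28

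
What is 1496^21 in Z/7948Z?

5544

1496^1 ≡ 1496 (mod 7948)
1496^2 ≡ 1496^2 = 2238016 ≡ 4628 (mod 7948)
1496^4 ≡ 4628^2 = 21418384 ≡ 6472 (mod 7948)
1496^8 ≡ 6472^2 = 41886784 ≡ 824 (mod 7948)
1496^16 ≡ 824^2 = 678976 ≡ 3396 (mod 7948)
1496^21 = 1496^16 * 1496^4 * 1496^1 ≡ 3396 * 6472 * 1496 (mod 7948).
Accumulate the product:
3396 * 6472 = 21978912 ≡ 2692
2692 * 1496 = 4027232 ≡ 5544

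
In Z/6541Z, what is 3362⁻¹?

Apply the Euclidean algorithm and back-substitute:
6541 = 1×3362 + 3179
3362 = 1×3179 + 183
3179 = 17×183 + 68
183 = 2×68 + 47
68 = 1×47 + 21
47 = 2×21 + 5
21 = 4×5 + 1
5 = 5×1 + 0
gcd(3362, 6541) = 1, so the inverse exists.
Bézout: 1 = 643×6541 − 1251×3362.
So 3362⁻¹ ≡ −1251 ≡ 5290 (mod 6541).

5290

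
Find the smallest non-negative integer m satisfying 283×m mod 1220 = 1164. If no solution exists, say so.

gcd(283, 1220) = 1, so a unique solution mod 1220 exists.
283⁻¹ ≡ 707 (mod 1220).
m ≡ 707×1164 ≡ 668 (mod 1220).

668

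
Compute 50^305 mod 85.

Compute successive squares:
305 in binary is 100110001, i.e. 305 = 256 + 32 + 16 + 1.
50^1 ≡ 50 (mod 85)
50^2 ≡ 50^2 = 2500 ≡ 35 (mod 85)
50^4 ≡ 35^2 = 1225 ≡ 35 (mod 85)
50^8 ≡ 35^2 = 1225 ≡ 35 (mod 85)
50^16 ≡ 35^2 = 1225 ≡ 35 (mod 85)
50^32 ≡ 35^2 = 1225 ≡ 35 (mod 85)
50^64 ≡ 35^2 = 1225 ≡ 35 (mod 85)
50^128 ≡ 35^2 = 1225 ≡ 35 (mod 85)
50^256 ≡ 35^2 = 1225 ≡ 35 (mod 85)
50^305 = 50^256 × 50^32 × 50^16 × 50^1 ≡ 35 × 35 × 35 × 50 (mod 85).
Accumulate the product:
35 × 35 = 1225 ≡ 35
35 × 35 = 1225 ≡ 35
35 × 50 = 1750 ≡ 50

50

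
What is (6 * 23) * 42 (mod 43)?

34

6 * 23 = 138 ≡ 9 (mod 43)
9 * 42 = 378 ≡ 34 (mod 43)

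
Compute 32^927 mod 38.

927 in binary is 1110011111, i.e. 927 = 512 + 256 + 128 + 16 + 8 + 4 + 2 + 1.
32^1 ≡ 32 (mod 38)
32^2 ≡ 32^2 = 1024 ≡ 36 (mod 38)
32^4 ≡ 36^2 = 1296 ≡ 4 (mod 38)
32^8 ≡ 4^2 = 16 (mod 38)
32^16 ≡ 16^2 = 256 ≡ 28 (mod 38)
32^32 ≡ 28^2 = 784 ≡ 24 (mod 38)
32^64 ≡ 24^2 = 576 ≡ 6 (mod 38)
32^128 ≡ 6^2 = 36 (mod 38)
32^256 ≡ 36^2 = 1296 ≡ 4 (mod 38)
32^512 ≡ 4^2 = 16 (mod 38)
32^927 = 32^512 * 32^256 * 32^128 * 32^16 * 32^8 * 32^4 * 32^2 * 32^1 ≡ 16 * 4 * 36 * 28 * 16 * 4 * 36 * 32 (mod 38).
Accumulate the product:
16 * 4 = 64 ≡ 26
26 * 36 = 936 ≡ 24
24 * 28 = 672 ≡ 26
26 * 16 = 416 ≡ 36
36 * 4 = 144 ≡ 30
30 * 36 = 1080 ≡ 16
16 * 32 = 512 ≡ 18

18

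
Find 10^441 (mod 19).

18

10^1 ≡ 10 (mod 19)
10^2 ≡ 10^2 = 100 ≡ 5 (mod 19)
10^4 ≡ 5^2 = 25 ≡ 6 (mod 19)
10^8 ≡ 6^2 = 36 ≡ 17 (mod 19)
10^16 ≡ 17^2 = 289 ≡ 4 (mod 19)
10^32 ≡ 4^2 = 16 (mod 19)
10^64 ≡ 16^2 = 256 ≡ 9 (mod 19)
10^128 ≡ 9^2 = 81 ≡ 5 (mod 19)
10^256 ≡ 5^2 = 25 ≡ 6 (mod 19)
10^441 = 10^256 × 10^128 × 10^32 × 10^16 × 10^8 × 10^1 ≡ 6 × 5 × 16 × 4 × 17 × 10 (mod 19).
Accumulate the product:
6 × 5 = 30 ≡ 11
11 × 16 = 176 ≡ 5
5 × 4 = 20 ≡ 1
1 × 17 = 17
17 × 10 = 170 ≡ 18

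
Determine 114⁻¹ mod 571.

571 = 5·114 + 1
114 = 114·1 + 0
gcd(114, 571) = 1, so the inverse exists.
Bézout: 1 = 1·571 − 5·114.
So 114⁻¹ ≡ −5 ≡ 566 (mod 571).

566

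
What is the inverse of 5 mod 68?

41

Run the extended Euclidean algorithm:
68 = 13×5 + 3
5 = 1×3 + 2
3 = 1×2 + 1
2 = 2×1 + 0
gcd(5, 68) = 1, so the inverse exists.
Bézout: 1 = 2×68 − 27×5.
So 5⁻¹ ≡ −27 ≡ 41 (mod 68).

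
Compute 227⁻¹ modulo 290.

290 = 1×227 + 63
227 = 3×63 + 38
63 = 1×38 + 25
38 = 1×25 + 13
25 = 1×13 + 12
13 = 1×12 + 1
12 = 12×1 + 0
gcd(227, 290) = 1, so the inverse exists.
Back-substitute for 1:
1 = 1×13 − 1×12
  = −1×25 + 2×13
  = 2×38 − 3×25
  = −3×63 + 5×38
  = 5×227 − 18×63
  = −18×290 + 23×227
So 227⁻¹ ≡ 23 (mod 290).

23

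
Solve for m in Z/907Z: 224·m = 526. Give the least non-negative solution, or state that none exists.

221

gcd(224, 907) = 1, so a unique solution mod 907 exists.
224⁻¹ ≡ 247 (mod 907).
m ≡ 247·526 ≡ 221 (mod 907).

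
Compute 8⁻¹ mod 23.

Run the extended Euclidean algorithm:
23 = 2*8 + 7
8 = 1*7 + 1
7 = 7*1 + 0
gcd(8, 23) = 1, so the inverse exists.
Bézout: 1 = −1*23 + 3*8.
So 8⁻¹ ≡ 3 (mod 23).

3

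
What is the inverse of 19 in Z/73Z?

50

73 = 3*19 + 16
19 = 1*16 + 3
16 = 5*3 + 1
3 = 3*1 + 0
gcd(19, 73) = 1, so the inverse exists.
Back-substitute for 1:
1 = 1*16 − 5*3
  = −5*19 + 6*16
  = 6*73 − 23*19
So 19⁻¹ ≡ −23 ≡ 50 (mod 73).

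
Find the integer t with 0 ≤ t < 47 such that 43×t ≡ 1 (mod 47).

35

47 = 1·43 + 4
43 = 10·4 + 3
4 = 1·3 + 1
3 = 3·1 + 0
gcd(43, 47) = 1, so the inverse exists.
Bézout: 1 = 11·47 − 12·43.
So 43⁻¹ ≡ −12 ≡ 35 (mod 47).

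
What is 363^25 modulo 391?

266

363^1 ≡ 363 (mod 391)
363^2 ≡ 363^2 = 131769 ≡ 2 (mod 391)
363^4 ≡ 2^2 = 4 (mod 391)
363^8 ≡ 4^2 = 16 (mod 391)
363^16 ≡ 16^2 = 256 (mod 391)
363^25 = 363^16 × 363^8 × 363^1 ≡ 256 × 16 × 363 (mod 391).
Accumulate the product:
256 × 16 = 4096 ≡ 186
186 × 363 = 67518 ≡ 266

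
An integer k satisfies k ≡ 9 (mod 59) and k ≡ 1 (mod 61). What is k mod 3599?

245

59⁻¹ mod 61: 59·30 ≡ 1 (mod 61), so 59⁻¹ ≡ 30.
k = 9 + 59·((1 − 9)·30 mod 61) = 9 + 59·4 = 245.
Check: 245 mod 59 = 9, 245 mod 61 = 1. ✓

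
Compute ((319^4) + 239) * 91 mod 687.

(319)^4 ≡ 355 (mod 687)
355 + 239 = 594
594 * 91 = 54054 ≡ 468 (mod 687)

468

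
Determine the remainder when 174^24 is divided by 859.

45

Using repeated squaring:
24 in binary is 11000, i.e. 24 = 16 + 8.
174^1 ≡ 174 (mod 859)
174^2 ≡ 174^2 = 30276 ≡ 211 (mod 859)
174^4 ≡ 211^2 = 44521 ≡ 712 (mod 859)
174^8 ≡ 712^2 = 506944 ≡ 134 (mod 859)
174^16 ≡ 134^2 = 17956 ≡ 776 (mod 859)
174^24 = 174^16 × 174^8 ≡ 776 × 134 (mod 859).
776 × 134 = 103984 ≡ 45 (mod 859).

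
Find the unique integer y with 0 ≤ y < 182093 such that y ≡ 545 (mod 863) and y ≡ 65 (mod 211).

863⁻¹ mod 211: 863*100 ≡ 1 (mod 211), so 863⁻¹ ≡ 100.
y = 545 + 863*((65 − 545)*100 mod 211) = 545 + 863*108 = 93749.
Check: 93749 mod 863 = 545, 93749 mod 211 = 65. ✓

93749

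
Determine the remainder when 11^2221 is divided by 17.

11^1 ≡ 11 (mod 17)
11^2 ≡ 11^2 = 121 ≡ 2 (mod 17)
11^4 ≡ 2^2 = 4 (mod 17)
11^8 ≡ 4^2 = 16 (mod 17)
11^16 ≡ 16^2 = 256 ≡ 1 (mod 17)
11^32 ≡ 1^2 = 1 (mod 17)
11^64 ≡ 1^2 = 1 (mod 17)
11^128 ≡ 1^2 = 1 (mod 17)
11^256 ≡ 1^2 = 1 (mod 17)
11^512 ≡ 1^2 = 1 (mod 17)
11^1024 ≡ 1^2 = 1 (mod 17)
11^2048 ≡ 1^2 = 1 (mod 17)
11^2221 = 11^2048 * 11^128 * 11^32 * 11^8 * 11^4 * 11^1 ≡ 1 * 1 * 1 * 16 * 4 * 11 (mod 17).
Accumulate the product:
1 * 1 = 1
1 * 1 = 1
1 * 16 = 16
16 * 4 = 64 ≡ 13
13 * 11 = 143 ≡ 7

7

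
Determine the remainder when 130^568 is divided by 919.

409

568 in binary is 1000111000, i.e. 568 = 512 + 32 + 16 + 8.
130^1 ≡ 130 (mod 919)
130^2 ≡ 130^2 = 16900 ≡ 358 (mod 919)
130^4 ≡ 358^2 = 128164 ≡ 423 (mod 919)
130^8 ≡ 423^2 = 178929 ≡ 643 (mod 919)
130^16 ≡ 643^2 = 413449 ≡ 818 (mod 919)
130^32 ≡ 818^2 = 669124 ≡ 92 (mod 919)
130^64 ≡ 92^2 = 8464 ≡ 193 (mod 919)
130^128 ≡ 193^2 = 37249 ≡ 489 (mod 919)
130^256 ≡ 489^2 = 239121 ≡ 181 (mod 919)
130^512 ≡ 181^2 = 32761 ≡ 596 (mod 919)
130^568 = 130^512 · 130^32 · 130^16 · 130^8 ≡ 596 · 92 · 818 · 643 (mod 919).
Accumulate the product:
596 · 92 = 54832 ≡ 611
611 · 818 = 499798 ≡ 781
781 · 643 = 502183 ≡ 409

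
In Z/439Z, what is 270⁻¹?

Apply the Euclidean algorithm and back-substitute:
439 = 1·270 + 169
270 = 1·169 + 101
169 = 1·101 + 68
101 = 1·68 + 33
68 = 2·33 + 2
33 = 16·2 + 1
2 = 2·1 + 0
gcd(270, 439) = 1, so the inverse exists.
Bézout: 1 = −131·439 + 213·270.
So 270⁻¹ ≡ 213 (mod 439).

213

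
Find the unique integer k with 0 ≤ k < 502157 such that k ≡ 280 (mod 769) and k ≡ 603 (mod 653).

769⁻¹ mod 653: 769·152 ≡ 1 (mod 653), so 769⁻¹ ≡ 152.
k = 280 + 769·((603 − 280)·152 mod 653) = 280 + 769·121 = 93329.

93329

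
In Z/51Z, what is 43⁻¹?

19

51 = 1·43 + 8
43 = 5·8 + 3
8 = 2·3 + 2
3 = 1·2 + 1
2 = 2·1 + 0
gcd(43, 51) = 1, so the inverse exists.
Back-substitute for 1:
1 = 1·3 − 1·2
  = −1·8 + 3·3
  = 3·43 − 16·8
  = −16·51 + 19·43
So 43⁻¹ ≡ 19 (mod 51).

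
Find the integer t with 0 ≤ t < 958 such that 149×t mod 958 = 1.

Apply the Euclidean algorithm and back-substitute:
958 = 6·149 + 64
149 = 2·64 + 21
64 = 3·21 + 1
21 = 21·1 + 0
gcd(149, 958) = 1, so the inverse exists.
Back-substitute for 1:
1 = 1·64 − 3·21
  = −3·149 + 7·64
  = 7·958 − 45·149
So 149⁻¹ ≡ −45 ≡ 913 (mod 958).

913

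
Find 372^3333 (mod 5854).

1996

3333 in binary is 110100000101, i.e. 3333 = 2048 + 1024 + 256 + 4 + 1.
372^1 ≡ 372 (mod 5854)
372^2 ≡ 372^2 = 138384 ≡ 3742 (mod 5854)
372^4 ≡ 3742^2 = 14002564 ≡ 5650 (mod 5854)
372^8 ≡ 5650^2 = 31922500 ≡ 638 (mod 5854)
372^16 ≡ 638^2 = 407044 ≡ 3118 (mod 5854)
372^32 ≡ 3118^2 = 9721924 ≡ 4284 (mod 5854)
372^64 ≡ 4284^2 = 18352656 ≡ 366 (mod 5854)
372^128 ≡ 366^2 = 133956 ≡ 5168 (mod 5854)
372^256 ≡ 5168^2 = 26708224 ≡ 2276 (mod 5854)
372^512 ≡ 2276^2 = 5180176 ≡ 5240 (mod 5854)
372^1024 ≡ 5240^2 = 27457600 ≡ 2340 (mod 5854)
372^2048 ≡ 2340^2 = 5475600 ≡ 2110 (mod 5854)
372^3333 = 372^2048 * 372^1024 * 372^256 * 372^4 * 372^1 ≡ 2110 * 2340 * 2276 * 5650 * 372 (mod 5854).
Accumulate the product:
2110 * 2340 = 4937400 ≡ 2478
2478 * 2276 = 5639928 ≡ 2526
2526 * 5650 = 14271900 ≡ 5702
5702 * 372 = 2121144 ≡ 1996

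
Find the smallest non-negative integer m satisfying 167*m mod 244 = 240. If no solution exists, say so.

168

gcd(167, 244) = 1, so a unique solution mod 244 exists.
167⁻¹ ≡ 19 (mod 244).
m ≡ 19*240 ≡ 168 (mod 244).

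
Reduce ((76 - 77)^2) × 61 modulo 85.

61

76 - 77 = -1 ≡ 84 (mod 85)
(84)^2 ≡ 1 (mod 85)
1 × 61 = 61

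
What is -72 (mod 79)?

-72 = -1×79 + 7, so -72 ≡ 7 (mod 79).

7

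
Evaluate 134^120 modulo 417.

34

Using repeated squaring:
134^1 ≡ 134 (mod 417)
134^2 ≡ 134^2 = 17956 ≡ 25 (mod 417)
134^4 ≡ 25^2 = 625 ≡ 208 (mod 417)
134^8 ≡ 208^2 = 43264 ≡ 313 (mod 417)
134^16 ≡ 313^2 = 97969 ≡ 391 (mod 417)
134^32 ≡ 391^2 = 152881 ≡ 259 (mod 417)
134^64 ≡ 259^2 = 67081 ≡ 361 (mod 417)
134^120 = 134^64 × 134^32 × 134^16 × 134^8 ≡ 361 × 259 × 391 × 313 (mod 417).
Accumulate the product:
361 × 259 = 93499 ≡ 91
91 × 391 = 35581 ≡ 136
136 × 313 = 42568 ≡ 34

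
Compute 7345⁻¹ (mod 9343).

9343 = 1·7345 + 1998
7345 = 3·1998 + 1351
1998 = 1·1351 + 647
1351 = 2·647 + 57
647 = 11·57 + 20
57 = 2·20 + 17
20 = 1·17 + 3
17 = 5·3 + 2
3 = 1·2 + 1
2 = 2·1 + 0
gcd(7345, 9343) = 1, so the inverse exists.
Back-substitute for 1:
1 = 1·3 − 1·2
  = −1·17 + 6·3
  = 6·20 − 7·17
  = −7·57 + 20·20
  = 20·647 − 227·57
  = −227·1351 + 474·647
  = 474·1998 − 701·1351
  = −701·7345 + 2577·1998
  = 2577·9343 − 3278·7345
So 7345⁻¹ ≡ −3278 ≡ 6065 (mod 9343).

6065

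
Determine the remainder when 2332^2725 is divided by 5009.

By square-and-multiply:
2725 in binary is 101010100101, i.e. 2725 = 2048 + 512 + 128 + 32 + 4 + 1.
2332^1 ≡ 2332 (mod 5009)
2332^2 ≡ 2332^2 = 5438224 ≡ 3459 (mod 5009)
2332^4 ≡ 3459^2 = 11964681 ≡ 3189 (mod 5009)
2332^8 ≡ 3189^2 = 10169721 ≡ 1451 (mod 5009)
2332^16 ≡ 1451^2 = 2105401 ≡ 1621 (mod 5009)
2332^32 ≡ 1621^2 = 2627641 ≡ 2925 (mod 5009)
2332^64 ≡ 2925^2 = 8555625 ≡ 253 (mod 5009)
2332^128 ≡ 253^2 = 64009 ≡ 3901 (mod 5009)
2332^256 ≡ 3901^2 = 15217801 ≡ 459 (mod 5009)
2332^512 ≡ 459^2 = 210681 ≡ 303 (mod 5009)
2332^1024 ≡ 303^2 = 91809 ≡ 1647 (mod 5009)
2332^2048 ≡ 1647^2 = 2712609 ≡ 2740 (mod 5009)
2332^2725 = 2332^2048 × 2332^512 × 2332^128 × 2332^32 × 2332^4 × 2332^1 ≡ 2740 × 303 × 3901 × 2925 × 3189 × 2332 (mod 5009).
Accumulate the product:
2740 × 303 = 830220 ≡ 3735
3735 × 3901 = 14570235 ≡ 4063
4063 × 2925 = 11884275 ≡ 2927
2927 × 3189 = 9334203 ≡ 2436
2436 × 2332 = 5680752 ≡ 546

546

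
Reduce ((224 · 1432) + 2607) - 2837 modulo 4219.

224 · 1432 = 320768 ≡ 124 (mod 4219)
124 + 2607 = 2731
2731 - 2837 = -106 ≡ 4113 (mod 4219)

4113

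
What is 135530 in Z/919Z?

437

135530 = 147×919 + 437, so 135530 ≡ 437 (mod 919).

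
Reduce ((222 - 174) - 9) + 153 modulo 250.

192

222 - 174 = 48
48 - 9 = 39
39 + 153 = 192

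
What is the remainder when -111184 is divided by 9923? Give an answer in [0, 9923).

7892

-111184 = -12×9923 + 7892, so -111184 ≡ 7892 (mod 9923).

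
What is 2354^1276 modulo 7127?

2354^1 ≡ 2354 (mod 7127)
2354^2 ≡ 2354^2 = 5541316 ≡ 3637 (mod 7127)
2354^4 ≡ 3637^2 = 13227769 ≡ 57 (mod 7127)
2354^8 ≡ 57^2 = 3249 (mod 7127)
2354^16 ≡ 3249^2 = 10556001 ≡ 914 (mod 7127)
2354^32 ≡ 914^2 = 835396 ≡ 1537 (mod 7127)
2354^64 ≡ 1537^2 = 2362369 ≡ 3332 (mod 7127)
2354^128 ≡ 3332^2 = 11102224 ≡ 5485 (mod 7127)
2354^256 ≡ 5485^2 = 30085225 ≡ 2158 (mod 7127)
2354^512 ≡ 2158^2 = 4656964 ≡ 3033 (mod 7127)
2354^1024 ≡ 3033^2 = 9199089 ≡ 5259 (mod 7127)
2354^1276 = 2354^1024 · 2354^128 · 2354^64 · 2354^32 · 2354^16 · 2354^8 · 2354^4 ≡ 5259 · 5485 · 3332 · 1537 · 914 · 3249 · 57 (mod 7127).
Accumulate the product:
5259 · 5485 = 28845615 ≡ 2646
2646 · 3332 = 8816472 ≡ 373
373 · 1537 = 573301 ≡ 3141
3141 · 914 = 2870874 ≡ 5820
5820 · 3249 = 18909180 ≡ 1249
1249 · 57 = 71193 ≡ 7050

7050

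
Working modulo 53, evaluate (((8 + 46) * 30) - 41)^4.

8 + 46 = 54 ≡ 1 (mod 53)
1 * 30 = 30
30 - 41 = -11 ≡ 42 (mod 53)
(42)^4 ≡ 13 (mod 53)

13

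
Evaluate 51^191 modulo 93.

Using repeated squaring:
51^1 ≡ 51 (mod 93)
51^2 ≡ 51^2 = 2601 ≡ 90 (mod 93)
51^4 ≡ 90^2 = 8100 ≡ 9 (mod 93)
51^8 ≡ 9^2 = 81 (mod 93)
51^16 ≡ 81^2 = 6561 ≡ 51 (mod 93)
51^32 ≡ 51^2 = 2601 ≡ 90 (mod 93)
51^64 ≡ 90^2 = 8100 ≡ 9 (mod 93)
51^128 ≡ 9^2 = 81 (mod 93)
51^191 = 51^128 * 51^32 * 51^16 * 51^8 * 51^4 * 51^2 * 51^1 ≡ 81 * 90 * 51 * 81 * 9 * 90 * 51 (mod 93).
Accumulate the product:
81 * 90 = 7290 ≡ 36
36 * 51 = 1836 ≡ 69
69 * 81 = 5589 ≡ 9
9 * 9 = 81
81 * 90 = 7290 ≡ 36
36 * 51 = 1836 ≡ 69

69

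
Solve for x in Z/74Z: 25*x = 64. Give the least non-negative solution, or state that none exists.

gcd(25, 74) = 1, so a unique solution mod 74 exists.
25⁻¹ ≡ 3 (mod 74).
x ≡ 3*64 ≡ 44 (mod 74).

44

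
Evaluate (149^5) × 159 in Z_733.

326

(149)^5 ≡ 712 (mod 733)
712 × 159 = 113208 ≡ 326 (mod 733)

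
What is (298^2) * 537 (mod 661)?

564

(298)^2 ≡ 230 (mod 661)
230 * 537 = 123510 ≡ 564 (mod 661)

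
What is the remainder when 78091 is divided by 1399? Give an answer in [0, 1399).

78091 = 55·1399 + 1146, so 78091 ≡ 1146 (mod 1399).

1146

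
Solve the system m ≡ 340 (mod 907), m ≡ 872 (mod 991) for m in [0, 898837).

907⁻¹ mod 991: 907×932 ≡ 1 (mod 991), so 907⁻¹ ≡ 932.
m = 340 + 907×((872 − 340)×932 mod 991) = 340 + 907×324 = 294208.

294208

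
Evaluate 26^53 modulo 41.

35

26^1 ≡ 26 (mod 41)
26^2 ≡ 26^2 = 676 ≡ 20 (mod 41)
26^4 ≡ 20^2 = 400 ≡ 31 (mod 41)
26^8 ≡ 31^2 = 961 ≡ 18 (mod 41)
26^16 ≡ 18^2 = 324 ≡ 37 (mod 41)
26^32 ≡ 37^2 = 1369 ≡ 16 (mod 41)
26^53 = 26^32 * 26^16 * 26^4 * 26^1 ≡ 16 * 37 * 31 * 26 (mod 41).
Accumulate the product:
16 * 37 = 592 ≡ 18
18 * 31 = 558 ≡ 25
25 * 26 = 650 ≡ 35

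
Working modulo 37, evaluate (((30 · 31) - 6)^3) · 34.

30 · 31 = 930 ≡ 5 (mod 37)
5 - 6 = -1 ≡ 36 (mod 37)
(36)^3 ≡ 36 (mod 37)
36 · 34 = 1224 ≡ 3 (mod 37)

3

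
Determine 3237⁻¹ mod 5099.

Run the extended Euclidean algorithm:
5099 = 1*3237 + 1862
3237 = 1*1862 + 1375
1862 = 1*1375 + 487
1375 = 2*487 + 401
487 = 1*401 + 86
401 = 4*86 + 57
86 = 1*57 + 29
57 = 1*29 + 28
29 = 1*28 + 1
28 = 28*1 + 0
gcd(3237, 5099) = 1, so the inverse exists.
Back-substitute for 1:
1 = 1*29 − 1*28
  = −1*57 + 2*29
  = 2*86 − 3*57
  = −3*401 + 14*86
  = 14*487 − 17*401
  = −17*1375 + 48*487
  = 48*1862 − 65*1375
  = −65*3237 + 113*1862
  = 113*5099 − 178*3237
So 3237⁻¹ ≡ −178 ≡ 4921 (mod 5099).

4921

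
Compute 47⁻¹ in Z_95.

93

Apply the Euclidean algorithm and back-substitute:
95 = 2×47 + 1
47 = 47×1 + 0
gcd(47, 95) = 1, so the inverse exists.
Back-substitute for 1:
1 = 1×95 − 2×47
So 47⁻¹ ≡ −2 ≡ 93 (mod 95).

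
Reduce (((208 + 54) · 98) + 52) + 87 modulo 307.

27

208 + 54 = 262
262 · 98 = 25676 ≡ 195 (mod 307)
195 + 52 = 247
247 + 87 = 334 ≡ 27 (mod 307)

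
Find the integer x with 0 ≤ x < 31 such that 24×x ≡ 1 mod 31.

22

Apply the Euclidean algorithm and back-substitute:
31 = 1·24 + 7
24 = 3·7 + 3
7 = 2·3 + 1
3 = 3·1 + 0
gcd(24, 31) = 1, so the inverse exists.
Back-substitute for 1:
1 = 1·7 − 2·3
  = −2·24 + 7·7
  = 7·31 − 9·24
So 24⁻¹ ≡ −9 ≡ 22 (mod 31).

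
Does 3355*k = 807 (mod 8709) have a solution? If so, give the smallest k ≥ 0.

gcd(3355, 8709) = 1, so a unique solution mod 8709 exists.
3355⁻¹ ≡ 5350 (mod 8709).
k ≡ 5350*807 ≡ 6495 (mod 8709).

6495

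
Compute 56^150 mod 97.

18

Using repeated squaring:
56^1 ≡ 56 (mod 97)
56^2 ≡ 56^2 = 3136 ≡ 32 (mod 97)
56^4 ≡ 32^2 = 1024 ≡ 54 (mod 97)
56^8 ≡ 54^2 = 2916 ≡ 6 (mod 97)
56^16 ≡ 6^2 = 36 (mod 97)
56^32 ≡ 36^2 = 1296 ≡ 35 (mod 97)
56^64 ≡ 35^2 = 1225 ≡ 61 (mod 97)
56^128 ≡ 61^2 = 3721 ≡ 35 (mod 97)
56^150 = 56^128 * 56^16 * 56^4 * 56^2 ≡ 35 * 36 * 54 * 32 (mod 97).
Accumulate the product:
35 * 36 = 1260 ≡ 96
96 * 54 = 5184 ≡ 43
43 * 32 = 1376 ≡ 18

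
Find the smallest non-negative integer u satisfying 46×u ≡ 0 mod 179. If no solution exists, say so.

0

gcd(46, 179) = 1, so a unique solution mod 179 exists.
46⁻¹ ≡ 144 (mod 179).
u ≡ 144×0 ≡ 0 (mod 179).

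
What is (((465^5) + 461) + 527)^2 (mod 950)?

(465)^5 ≡ 225 (mod 950)
225 + 461 = 686
686 + 527 = 1213 ≡ 263 (mod 950)
(263)^2 ≡ 769 (mod 950)

769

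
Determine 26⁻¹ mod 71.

By the extended Euclidean algorithm:
71 = 2×26 + 19
26 = 1×19 + 7
19 = 2×7 + 5
7 = 1×5 + 2
5 = 2×2 + 1
2 = 2×1 + 0
gcd(26, 71) = 1, so the inverse exists.
Bézout: 1 = 11×71 − 30×26.
So 26⁻¹ ≡ −30 ≡ 41 (mod 71).

41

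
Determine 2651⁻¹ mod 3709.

1546

3709 = 1*2651 + 1058
2651 = 2*1058 + 535
1058 = 1*535 + 523
535 = 1*523 + 12
523 = 43*12 + 7
12 = 1*7 + 5
7 = 1*5 + 2
5 = 2*2 + 1
2 = 2*1 + 0
gcd(2651, 3709) = 1, so the inverse exists.
Bézout: 1 = −1105*3709 + 1546*2651.
So 2651⁻¹ ≡ 1546 (mod 3709).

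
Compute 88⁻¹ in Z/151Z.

By the extended Euclidean algorithm:
151 = 1*88 + 63
88 = 1*63 + 25
63 = 2*25 + 13
25 = 1*13 + 12
13 = 1*12 + 1
12 = 12*1 + 0
gcd(88, 151) = 1, so the inverse exists.
Back-substitute for 1:
1 = 1*13 − 1*12
  = −1*25 + 2*13
  = 2*63 − 5*25
  = −5*88 + 7*63
  = 7*151 − 12*88
So 88⁻¹ ≡ −12 ≡ 139 (mod 151).

139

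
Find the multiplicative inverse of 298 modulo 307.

By the extended Euclidean algorithm:
307 = 1*298 + 9
298 = 33*9 + 1
9 = 9*1 + 0
gcd(298, 307) = 1, so the inverse exists.
Back-substitute for 1:
1 = 1*298 − 33*9
  = −33*307 + 34*298
So 298⁻¹ ≡ 34 (mod 307).

34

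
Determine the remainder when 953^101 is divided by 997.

818

Compute successive squares:
101 in binary is 1100101, i.e. 101 = 64 + 32 + 4 + 1.
953^1 ≡ 953 (mod 997)
953^2 ≡ 953^2 = 908209 ≡ 939 (mod 997)
953^4 ≡ 939^2 = 881721 ≡ 373 (mod 997)
953^8 ≡ 373^2 = 139129 ≡ 546 (mod 997)
953^16 ≡ 546^2 = 298116 ≡ 13 (mod 997)
953^32 ≡ 13^2 = 169 (mod 997)
953^64 ≡ 169^2 = 28561 ≡ 645 (mod 997)
953^101 = 953^64 * 953^32 * 953^4 * 953^1 ≡ 645 * 169 * 373 * 953 (mod 997).
Accumulate the product:
645 * 169 = 109005 ≡ 332
332 * 373 = 123836 ≡ 208
208 * 953 = 198224 ≡ 818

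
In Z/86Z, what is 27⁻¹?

51

Run the extended Euclidean algorithm:
86 = 3*27 + 5
27 = 5*5 + 2
5 = 2*2 + 1
2 = 2*1 + 0
gcd(27, 86) = 1, so the inverse exists.
Back-substitute for 1:
1 = 1*5 − 2*2
  = −2*27 + 11*5
  = 11*86 − 35*27
So 27⁻¹ ≡ −35 ≡ 51 (mod 86).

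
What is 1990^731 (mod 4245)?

3175

731 in binary is 1011011011, i.e. 731 = 512 + 128 + 64 + 16 + 8 + 2 + 1.
1990^1 ≡ 1990 (mod 4245)
1990^2 ≡ 1990^2 = 3960100 ≡ 3760 (mod 4245)
1990^4 ≡ 3760^2 = 14137600 ≡ 1750 (mod 4245)
1990^8 ≡ 1750^2 = 3062500 ≡ 1855 (mod 4245)
1990^16 ≡ 1855^2 = 3441025 ≡ 2575 (mod 4245)
1990^32 ≡ 2575^2 = 6630625 ≡ 4180 (mod 4245)
1990^64 ≡ 4180^2 = 17472400 ≡ 4225 (mod 4245)
1990^128 ≡ 4225^2 = 17850625 ≡ 400 (mod 4245)
1990^256 ≡ 400^2 = 160000 ≡ 2935 (mod 4245)
1990^512 ≡ 2935^2 = 8614225 ≡ 1120 (mod 4245)
1990^731 = 1990^512 * 1990^128 * 1990^64 * 1990^16 * 1990^8 * 1990^2 * 1990^1 ≡ 1120 * 400 * 4225 * 2575 * 1855 * 3760 * 1990 (mod 4245).
Accumulate the product:
1120 * 400 = 448000 ≡ 2275
2275 * 4225 = 9611875 ≡ 1195
1195 * 2575 = 3077125 ≡ 3745
3745 * 1855 = 6946975 ≡ 2155
2155 * 3760 = 8102800 ≡ 3340
3340 * 1990 = 6646600 ≡ 3175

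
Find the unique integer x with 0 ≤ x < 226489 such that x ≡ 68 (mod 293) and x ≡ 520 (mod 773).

114924

293⁻¹ mod 773: 293×124 ≡ 1 (mod 773), so 293⁻¹ ≡ 124.
x = 68 + 293×((520 − 68)×124 mod 773) = 68 + 293×392 = 114924.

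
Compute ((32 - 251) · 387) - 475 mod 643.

291

32 - 251 = -219 ≡ 424 (mod 643)
424 · 387 = 164088 ≡ 123 (mod 643)
123 - 475 = -352 ≡ 291 (mod 643)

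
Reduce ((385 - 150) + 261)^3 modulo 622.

385 - 150 = 235
235 + 261 = 496
(496)^3 ≡ 598 (mod 622)

598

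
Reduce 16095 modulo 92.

87

16095 = 174*92 + 87, so 16095 ≡ 87 (mod 92).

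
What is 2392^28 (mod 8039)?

2462

Compute successive squares:
28 in binary is 11100, i.e. 28 = 16 + 8 + 4.
2392^1 ≡ 2392 (mod 8039)
2392^2 ≡ 2392^2 = 5721664 ≡ 5935 (mod 8039)
2392^4 ≡ 5935^2 = 35224225 ≡ 5366 (mod 8039)
2392^8 ≡ 5366^2 = 28793956 ≡ 6297 (mod 8039)
2392^16 ≡ 6297^2 = 39652209 ≡ 3861 (mod 8039)
2392^28 = 2392^16 × 2392^8 × 2392^4 ≡ 3861 × 6297 × 5366 (mod 8039).
Accumulate the product:
3861 × 6297 = 24312717 ≡ 2781
2781 × 5366 = 14922846 ≡ 2462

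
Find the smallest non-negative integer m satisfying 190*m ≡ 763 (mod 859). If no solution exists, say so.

gcd(190, 859) = 1, so a unique solution mod 859 exists.
190⁻¹ ≡ 321 (mod 859).
m ≡ 321*763 ≡ 108 (mod 859).

108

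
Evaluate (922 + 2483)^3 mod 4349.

3384

922 + 2483 = 3405
(3405)^3 ≡ 3384 (mod 4349)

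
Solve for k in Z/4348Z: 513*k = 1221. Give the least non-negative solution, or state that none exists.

3613

gcd(513, 4348) = 1, so a unique solution mod 4348 exists.
513⁻¹ ≡ 3653 (mod 4348).
k ≡ 3653*1221 ≡ 3613 (mod 4348).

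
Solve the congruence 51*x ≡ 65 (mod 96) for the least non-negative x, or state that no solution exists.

gcd(51, 96) = 3, and 3 does not divide 65.
So the congruence has no solution.

no solution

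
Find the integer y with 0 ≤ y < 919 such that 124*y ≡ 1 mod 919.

919 = 7·124 + 51
124 = 2·51 + 22
51 = 2·22 + 7
22 = 3·7 + 1
7 = 7·1 + 0
gcd(124, 919) = 1, so the inverse exists.
Bézout: 1 = −17·919 + 126·124.
So 124⁻¹ ≡ 126 (mod 919).

126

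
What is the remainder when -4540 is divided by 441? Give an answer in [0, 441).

-4540 = -11*441 + 311, so -4540 ≡ 311 (mod 441).

311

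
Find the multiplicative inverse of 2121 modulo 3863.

3863 = 1·2121 + 1742
2121 = 1·1742 + 379
1742 = 4·379 + 226
379 = 1·226 + 153
226 = 1·153 + 73
153 = 2·73 + 7
73 = 10·7 + 3
7 = 2·3 + 1
3 = 3·1 + 0
gcd(2121, 3863) = 1, so the inverse exists.
Bézout: 1 = −610·3863 + 1111·2121.
So 2121⁻¹ ≡ 1111 (mod 3863).

1111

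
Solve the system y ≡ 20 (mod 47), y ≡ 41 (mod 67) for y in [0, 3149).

47⁻¹ mod 67: 47×10 ≡ 1 (mod 67), so 47⁻¹ ≡ 10.
y = 20 + 47×((41 − 20)×10 mod 67) = 20 + 47×9 = 443.
Check: 443 mod 47 = 20, 443 mod 67 = 41. ✓

443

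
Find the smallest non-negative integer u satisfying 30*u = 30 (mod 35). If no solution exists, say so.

1

gcd(30, 35) = 5, and 5 | 30, so solutions exist.
Divide through by 5: 6*u mod 7 = 6.
6⁻¹ ≡ 6 (mod 7).
u ≡ 6*6 ≡ 1 (mod 7).
The smallest non-negative solution is u = 1.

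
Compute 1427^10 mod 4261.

852

Using repeated squaring:
10 in binary is 1010, i.e. 10 = 8 + 2.
1427^1 ≡ 1427 (mod 4261)
1427^2 ≡ 1427^2 = 2036329 ≡ 3832 (mod 4261)
1427^4 ≡ 3832^2 = 14684224 ≡ 818 (mod 4261)
1427^8 ≡ 818^2 = 669124 ≡ 147 (mod 4261)
1427^10 = 1427^8 × 1427^2 ≡ 147 × 3832 (mod 4261).
147 × 3832 = 563304 ≡ 852 (mod 4261).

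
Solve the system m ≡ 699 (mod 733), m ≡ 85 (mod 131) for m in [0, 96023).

733⁻¹ mod 131: 733*42 ≡ 1 (mod 131), so 733⁻¹ ≡ 42.
m = 699 + 733*((85 − 699)*42 mod 131) = 699 + 733*19 = 14626.

14626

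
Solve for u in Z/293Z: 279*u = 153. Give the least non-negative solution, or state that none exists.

gcd(279, 293) = 1, so a unique solution mod 293 exists.
279⁻¹ ≡ 272 (mod 293).
u ≡ 272*153 ≡ 10 (mod 293).

10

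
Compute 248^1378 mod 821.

By square-and-multiply:
1378 in binary is 10101100010, i.e. 1378 = 1024 + 256 + 64 + 32 + 2.
248^1 ≡ 248 (mod 821)
248^2 ≡ 248^2 = 61504 ≡ 750 (mod 821)
248^4 ≡ 750^2 = 562500 ≡ 115 (mod 821)
248^8 ≡ 115^2 = 13225 ≡ 89 (mod 821)
248^16 ≡ 89^2 = 7921 ≡ 532 (mod 821)
248^32 ≡ 532^2 = 283024 ≡ 600 (mod 821)
248^64 ≡ 600^2 = 360000 ≡ 402 (mod 821)
248^128 ≡ 402^2 = 161604 ≡ 688 (mod 821)
248^256 ≡ 688^2 = 473344 ≡ 448 (mod 821)
248^512 ≡ 448^2 = 200704 ≡ 380 (mod 821)
248^1024 ≡ 380^2 = 144400 ≡ 725 (mod 821)
248^1378 = 248^1024 * 248^256 * 248^64 * 248^32 * 248^2 ≡ 725 * 448 * 402 * 600 * 750 (mod 821).
Accumulate the product:
725 * 448 = 324800 ≡ 505
505 * 402 = 203010 ≡ 223
223 * 600 = 133800 ≡ 798
798 * 750 = 598500 ≡ 812

812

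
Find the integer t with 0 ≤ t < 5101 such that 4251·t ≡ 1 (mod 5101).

6

By the extended Euclidean algorithm:
5101 = 1*4251 + 850
4251 = 5*850 + 1
850 = 850*1 + 0
gcd(4251, 5101) = 1, so the inverse exists.
Bézout: 1 = −5*5101 + 6*4251.
So 4251⁻¹ ≡ 6 (mod 5101).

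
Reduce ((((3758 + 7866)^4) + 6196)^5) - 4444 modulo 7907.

3758 + 7866 = 11624 ≡ 3717 (mod 7907)
(3717)^4 ≡ 6604 (mod 7907)
6604 + 6196 = 12800 ≡ 4893 (mod 7907)
(4893)^5 ≡ 1903 (mod 7907)
1903 - 4444 = -2541 ≡ 5366 (mod 7907)

5366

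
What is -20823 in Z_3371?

-20823 = -7×3371 + 2774, so -20823 ≡ 2774 (mod 3371).

2774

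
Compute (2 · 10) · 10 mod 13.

2 · 10 = 20 ≡ 7 (mod 13)
7 · 10 = 70 ≡ 5 (mod 13)

5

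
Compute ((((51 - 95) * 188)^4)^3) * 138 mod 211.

51 - 95 = -44 ≡ 167 (mod 211)
167 * 188 = 31396 ≡ 168 (mod 211)
(168)^4 ≡ 179 (mod 211)
(179)^3 ≡ 148 (mod 211)
148 * 138 = 20424 ≡ 168 (mod 211)

168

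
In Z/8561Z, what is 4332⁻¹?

Run the extended Euclidean algorithm:
8561 = 1×4332 + 4229
4332 = 1×4229 + 103
4229 = 41×103 + 6
103 = 17×6 + 1
6 = 6×1 + 0
gcd(4332, 8561) = 1, so the inverse exists.
Back-substitute for 1:
1 = 1×103 − 17×6
  = −17×4229 + 698×103
  = 698×4332 − 715×4229
  = −715×8561 + 1413×4332
So 4332⁻¹ ≡ 1413 (mod 8561).

1413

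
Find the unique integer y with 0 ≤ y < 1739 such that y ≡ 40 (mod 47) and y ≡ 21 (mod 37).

1168

47⁻¹ mod 37: 47·26 ≡ 1 (mod 37), so 47⁻¹ ≡ 26.
y = 40 + 47·((21 − 40)·26 mod 37) = 40 + 47·24 = 1168.
Check: 1168 mod 47 = 40, 1168 mod 37 = 21. ✓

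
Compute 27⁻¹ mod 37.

11

Run the extended Euclidean algorithm:
37 = 1*27 + 10
27 = 2*10 + 7
10 = 1*7 + 3
7 = 2*3 + 1
3 = 3*1 + 0
gcd(27, 37) = 1, so the inverse exists.
Bézout: 1 = −8*37 + 11*27.
So 27⁻¹ ≡ 11 (mod 37).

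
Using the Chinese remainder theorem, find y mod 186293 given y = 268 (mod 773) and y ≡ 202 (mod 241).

773⁻¹ mod 241: 773×188 ≡ 1 (mod 241), so 773⁻¹ ≡ 188.
y = 268 + 773×((202 − 268)×188 mod 241) = 268 + 773×124 = 96120.

96120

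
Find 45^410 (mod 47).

3

By square-and-multiply:
45^1 ≡ 45 (mod 47)
45^2 ≡ 45^2 = 2025 ≡ 4 (mod 47)
45^4 ≡ 4^2 = 16 (mod 47)
45^8 ≡ 16^2 = 256 ≡ 21 (mod 47)
45^16 ≡ 21^2 = 441 ≡ 18 (mod 47)
45^32 ≡ 18^2 = 324 ≡ 42 (mod 47)
45^64 ≡ 42^2 = 1764 ≡ 25 (mod 47)
45^128 ≡ 25^2 = 625 ≡ 14 (mod 47)
45^256 ≡ 14^2 = 196 ≡ 8 (mod 47)
45^410 = 45^256 × 45^128 × 45^16 × 45^8 × 45^2 ≡ 8 × 14 × 18 × 21 × 4 (mod 47).
Accumulate the product:
8 × 14 = 112 ≡ 18
18 × 18 = 324 ≡ 42
42 × 21 = 882 ≡ 36
36 × 4 = 144 ≡ 3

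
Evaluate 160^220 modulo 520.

220 in binary is 11011100, i.e. 220 = 128 + 64 + 16 + 8 + 4.
160^1 ≡ 160 (mod 520)
160^2 ≡ 160^2 = 25600 ≡ 120 (mod 520)
160^4 ≡ 120^2 = 14400 ≡ 360 (mod 520)
160^8 ≡ 360^2 = 129600 ≡ 120 (mod 520)
160^16 ≡ 120^2 = 14400 ≡ 360 (mod 520)
160^32 ≡ 360^2 = 129600 ≡ 120 (mod 520)
160^64 ≡ 120^2 = 14400 ≡ 360 (mod 520)
160^128 ≡ 360^2 = 129600 ≡ 120 (mod 520)
160^220 = 160^128 · 160^64 · 160^16 · 160^8 · 160^4 ≡ 120 · 360 · 360 · 120 · 360 (mod 520).
Accumulate the product:
120 · 360 = 43200 ≡ 40
40 · 360 = 14400 ≡ 360
360 · 120 = 43200 ≡ 40
40 · 360 = 14400 ≡ 360

360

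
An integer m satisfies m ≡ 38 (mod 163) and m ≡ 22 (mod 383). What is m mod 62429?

2320

163⁻¹ mod 383: 163*47 ≡ 1 (mod 383), so 163⁻¹ ≡ 47.
m = 38 + 163*((22 − 38)*47 mod 383) = 38 + 163*14 = 2320.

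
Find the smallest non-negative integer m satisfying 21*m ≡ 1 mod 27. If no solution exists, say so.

no solution

gcd(21, 27) = 3, and 3 does not divide 1.
So the congruence has no solution.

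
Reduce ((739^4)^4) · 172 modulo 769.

577

(739)^4 ≡ 243 (mod 769)
(243)^4 ≡ 750 (mod 769)
750 · 172 = 129000 ≡ 577 (mod 769)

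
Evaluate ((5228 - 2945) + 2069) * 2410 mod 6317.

5228 - 2945 = 2283
2283 + 2069 = 4352
4352 * 2410 = 10488320 ≡ 2100 (mod 6317)

2100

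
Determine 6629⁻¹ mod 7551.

Apply the Euclidean algorithm and back-substitute:
7551 = 1×6629 + 922
6629 = 7×922 + 175
922 = 5×175 + 47
175 = 3×47 + 34
47 = 1×34 + 13
34 = 2×13 + 8
13 = 1×8 + 5
8 = 1×5 + 3
5 = 1×3 + 2
3 = 1×2 + 1
2 = 2×1 + 0
gcd(6629, 7551) = 1, so the inverse exists.
Back-substitute for 1:
1 = 1×3 − 1×2
  = −1×5 + 2×3
  = 2×8 − 3×5
  = −3×13 + 5×8
  = 5×34 − 13×13
  = −13×47 + 18×34
  = 18×175 − 67×47
  = −67×922 + 353×175
  = 353×6629 − 2538×922
  = −2538×7551 + 2891×6629
So 6629⁻¹ ≡ 2891 (mod 7551).

2891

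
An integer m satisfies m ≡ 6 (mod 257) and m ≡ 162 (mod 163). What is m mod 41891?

4889

257⁻¹ mod 163: 257*137 ≡ 1 (mod 163), so 257⁻¹ ≡ 137.
m = 6 + 257*((162 − 6)*137 mod 163) = 6 + 257*19 = 4889.
Check: 4889 mod 257 = 6, 4889 mod 163 = 162. ✓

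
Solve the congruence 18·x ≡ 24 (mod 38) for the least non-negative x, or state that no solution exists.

gcd(18, 38) = 2, and 2 | 24, so solutions exist.
Divide through by 2: 9·x ≡ 12 (mod 19).
9⁻¹ ≡ 17 (mod 19).
x ≡ 17·12 ≡ 14 (mod 19).
The smallest non-negative solution is x = 14.

14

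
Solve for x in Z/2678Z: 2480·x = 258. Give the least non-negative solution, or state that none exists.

gcd(2480, 2678) = 2, and 2 | 258, so solutions exist.
Divide through by 2: 1240·x ≡ 129 (mod 1339).
1240⁻¹ ≡ 541 (mod 1339).
x ≡ 541·129 ≡ 161 (mod 1339).
The smallest non-negative solution is x = 161.

161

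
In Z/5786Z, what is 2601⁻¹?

4607

Apply the Euclidean algorithm and back-substitute:
5786 = 2×2601 + 584
2601 = 4×584 + 265
584 = 2×265 + 54
265 = 4×54 + 49
54 = 1×49 + 5
49 = 9×5 + 4
5 = 1×4 + 1
4 = 4×1 + 0
gcd(2601, 5786) = 1, so the inverse exists.
Back-substitute for 1:
1 = 1×5 − 1×4
  = −1×49 + 10×5
  = 10×54 − 11×49
  = −11×265 + 54×54
  = 54×584 − 119×265
  = −119×2601 + 530×584
  = 530×5786 − 1179×2601
So 2601⁻¹ ≡ −1179 ≡ 4607 (mod 5786).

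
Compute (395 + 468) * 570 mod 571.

395 + 468 = 863 ≡ 292 (mod 571)
292 * 570 = 166440 ≡ 279 (mod 571)

279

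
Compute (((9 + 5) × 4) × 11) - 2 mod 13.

9 + 5 = 14 ≡ 1 (mod 13)
1 × 4 = 4
4 × 11 = 44 ≡ 5 (mod 13)
5 - 2 = 3

3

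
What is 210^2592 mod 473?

2592 in binary is 101000100000, i.e. 2592 = 2048 + 512 + 32.
210^1 ≡ 210 (mod 473)
210^2 ≡ 210^2 = 44100 ≡ 111 (mod 473)
210^4 ≡ 111^2 = 12321 ≡ 23 (mod 473)
210^8 ≡ 23^2 = 529 ≡ 56 (mod 473)
210^16 ≡ 56^2 = 3136 ≡ 298 (mod 473)
210^32 ≡ 298^2 = 88804 ≡ 353 (mod 473)
210^64 ≡ 353^2 = 124609 ≡ 210 (mod 473)
210^128 ≡ 210^2 = 44100 ≡ 111 (mod 473)
210^256 ≡ 111^2 = 12321 ≡ 23 (mod 473)
210^512 ≡ 23^2 = 529 ≡ 56 (mod 473)
210^1024 ≡ 56^2 = 3136 ≡ 298 (mod 473)
210^2048 ≡ 298^2 = 88804 ≡ 353 (mod 473)
210^2592 = 210^2048 × 210^512 × 210^32 ≡ 353 × 56 × 353 (mod 473).
Accumulate the product:
353 × 56 = 19768 ≡ 375
375 × 353 = 132375 ≡ 408

408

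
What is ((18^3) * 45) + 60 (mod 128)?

(18)^3 ≡ 72 (mod 128)
72 * 45 = 3240 ≡ 40 (mod 128)
40 + 60 = 100

100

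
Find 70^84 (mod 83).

84 in binary is 1010100, i.e. 84 = 64 + 16 + 4.
70^1 ≡ 70 (mod 83)
70^2 ≡ 70^2 = 4900 ≡ 3 (mod 83)
70^4 ≡ 3^2 = 9 (mod 83)
70^8 ≡ 9^2 = 81 (mod 83)
70^16 ≡ 81^2 = 6561 ≡ 4 (mod 83)
70^32 ≡ 4^2 = 16 (mod 83)
70^64 ≡ 16^2 = 256 ≡ 7 (mod 83)
70^84 = 70^64 × 70^16 × 70^4 ≡ 7 × 4 × 9 (mod 83).
Accumulate the product:
7 × 4 = 28
28 × 9 = 252 ≡ 3

3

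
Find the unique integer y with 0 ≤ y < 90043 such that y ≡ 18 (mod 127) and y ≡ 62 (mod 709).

14242

127⁻¹ mod 709: 127*67 ≡ 1 (mod 709), so 127⁻¹ ≡ 67.
y = 18 + 127*((62 − 18)*67 mod 709) = 18 + 127*112 = 14242.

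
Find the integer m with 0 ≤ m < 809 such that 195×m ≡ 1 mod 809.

Run the extended Euclidean algorithm:
809 = 4*195 + 29
195 = 6*29 + 21
29 = 1*21 + 8
21 = 2*8 + 5
8 = 1*5 + 3
5 = 1*3 + 2
3 = 1*2 + 1
2 = 2*1 + 0
gcd(195, 809) = 1, so the inverse exists.
Back-substitute for 1:
1 = 1*3 − 1*2
  = −1*5 + 2*3
  = 2*8 − 3*5
  = −3*21 + 8*8
  = 8*29 − 11*21
  = −11*195 + 74*29
  = 74*809 − 307*195
So 195⁻¹ ≡ −307 ≡ 502 (mod 809).

502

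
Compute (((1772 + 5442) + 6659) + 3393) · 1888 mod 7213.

2661

1772 + 5442 = 7214 ≡ 1 (mod 7213)
1 + 6659 = 6660
6660 + 3393 = 10053 ≡ 2840 (mod 7213)
2840 · 1888 = 5361920 ≡ 2661 (mod 7213)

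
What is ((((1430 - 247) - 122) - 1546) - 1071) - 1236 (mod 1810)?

1430 - 247 = 1183
1183 - 122 = 1061
1061 - 1546 = -485 ≡ 1325 (mod 1810)
1325 - 1071 = 254
254 - 1236 = -982 ≡ 828 (mod 1810)

828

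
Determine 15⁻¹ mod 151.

151 = 10·15 + 1
15 = 15·1 + 0
gcd(15, 151) = 1, so the inverse exists.
Back-substitute for 1:
1 = 1·151 − 10·15
So 15⁻¹ ≡ −10 ≡ 141 (mod 151).

141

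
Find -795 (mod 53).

0

-795 = -15·53 + 0, so -795 ≡ 0 (mod 53).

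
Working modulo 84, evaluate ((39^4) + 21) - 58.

44

(39)^4 ≡ 81 (mod 84)
81 + 21 = 102 ≡ 18 (mod 84)
18 - 58 = -40 ≡ 44 (mod 84)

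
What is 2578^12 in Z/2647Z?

2578^1 ≡ 2578 (mod 2647)
2578^2 ≡ 2578^2 = 6646084 ≡ 2114 (mod 2647)
2578^4 ≡ 2114^2 = 4468996 ≡ 860 (mod 2647)
2578^8 ≡ 860^2 = 739600 ≡ 1087 (mod 2647)
2578^12 = 2578^8 × 2578^4 ≡ 1087 × 860 (mod 2647).
1087 × 860 = 934820 ≡ 429 (mod 2647).

429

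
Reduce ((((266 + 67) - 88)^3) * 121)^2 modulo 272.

121

266 + 67 = 333 ≡ 61 (mod 272)
61 - 88 = -27 ≡ 245 (mod 272)
(245)^3 ≡ 173 (mod 272)
173 * 121 = 20933 ≡ 261 (mod 272)
(261)^2 ≡ 121 (mod 272)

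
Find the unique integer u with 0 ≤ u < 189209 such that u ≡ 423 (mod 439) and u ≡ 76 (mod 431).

439⁻¹ mod 431: 439*54 ≡ 1 (mod 431), so 439⁻¹ ≡ 54.
u = 423 + 439*((76 − 423)*54 mod 431) = 423 + 439*226 = 99637.
Check: 99637 mod 439 = 423, 99637 mod 431 = 76. ✓

99637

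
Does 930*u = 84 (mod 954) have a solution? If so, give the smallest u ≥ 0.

gcd(930, 954) = 6, and 6 | 84, so solutions exist.
Divide through by 6: 155*u ≡ 14 (mod 159).
155⁻¹ ≡ 119 (mod 159).
u ≡ 119*14 ≡ 76 (mod 159).
The smallest non-negative solution is u = 76.

76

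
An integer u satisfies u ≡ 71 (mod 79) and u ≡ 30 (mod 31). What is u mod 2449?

79⁻¹ mod 31: 79×11 ≡ 1 (mod 31), so 79⁻¹ ≡ 11.
u = 71 + 79×((30 − 71)×11 mod 31) = 71 + 79×14 = 1177.

1177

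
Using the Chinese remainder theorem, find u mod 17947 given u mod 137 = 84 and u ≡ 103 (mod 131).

137⁻¹ mod 131: 137×22 ≡ 1 (mod 131), so 137⁻¹ ≡ 22.
u = 84 + 137×((103 − 84)×22 mod 131) = 84 + 137×25 = 3509.

3509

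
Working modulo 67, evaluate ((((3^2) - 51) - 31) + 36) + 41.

(3)^2 ≡ 9 (mod 67)
9 - 51 = -42 ≡ 25 (mod 67)
25 - 31 = -6 ≡ 61 (mod 67)
61 + 36 = 97 ≡ 30 (mod 67)
30 + 41 = 71 ≡ 4 (mod 67)

4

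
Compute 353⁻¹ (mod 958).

Run the extended Euclidean algorithm:
958 = 2·353 + 252
353 = 1·252 + 101
252 = 2·101 + 50
101 = 2·50 + 1
50 = 50·1 + 0
gcd(353, 958) = 1, so the inverse exists.
Back-substitute for 1:
1 = 1·101 − 2·50
  = −2·252 + 5·101
  = 5·353 − 7·252
  = −7·958 + 19·353
So 353⁻¹ ≡ 19 (mod 958).

19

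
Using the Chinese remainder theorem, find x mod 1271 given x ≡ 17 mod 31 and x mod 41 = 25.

1009

31⁻¹ mod 41: 31*4 ≡ 1 (mod 41), so 31⁻¹ ≡ 4.
x = 17 + 31*((25 − 17)*4 mod 41) = 17 + 31*32 = 1009.
Check: 1009 mod 31 = 17, 1009 mod 41 = 25. ✓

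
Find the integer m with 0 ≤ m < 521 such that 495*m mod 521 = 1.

20

Apply the Euclidean algorithm and back-substitute:
521 = 1*495 + 26
495 = 19*26 + 1
26 = 26*1 + 0
gcd(495, 521) = 1, so the inverse exists.
Back-substitute for 1:
1 = 1*495 − 19*26
  = −19*521 + 20*495
So 495⁻¹ ≡ 20 (mod 521).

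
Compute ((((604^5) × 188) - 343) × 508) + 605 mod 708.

633

(604)^5 ≡ 688 (mod 708)
688 × 188 = 129344 ≡ 488 (mod 708)
488 - 343 = 145
145 × 508 = 73660 ≡ 28 (mod 708)
28 + 605 = 633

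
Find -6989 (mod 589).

-6989 = -12·589 + 79, so -6989 ≡ 79 (mod 589).

79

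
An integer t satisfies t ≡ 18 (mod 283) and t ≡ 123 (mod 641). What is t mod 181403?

144348

283⁻¹ mod 641: 283·188 ≡ 1 (mod 641), so 283⁻¹ ≡ 188.
t = 18 + 283·((123 − 18)·188 mod 641) = 18 + 283·510 = 144348.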